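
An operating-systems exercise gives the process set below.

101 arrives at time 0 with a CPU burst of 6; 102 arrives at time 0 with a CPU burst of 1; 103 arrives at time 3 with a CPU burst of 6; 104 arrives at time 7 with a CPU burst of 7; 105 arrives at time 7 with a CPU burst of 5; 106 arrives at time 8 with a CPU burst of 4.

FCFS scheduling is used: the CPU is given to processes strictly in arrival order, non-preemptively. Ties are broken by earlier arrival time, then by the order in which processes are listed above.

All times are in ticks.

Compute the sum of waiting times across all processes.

46

Gantt: | 101 0-6 | 102 6-7 | 103 7-13 | 104 13-20 | 105 20-25 | 106 25-29 |
Completion: 101=6  102=7  103=13  104=20  105=25  106=29
Turnaround (C−A): 101=6  102=7  103=10  104=13  105=18  106=21
Waiting = turnaround − burst: 101=0, 102=6, 103=4, 104=6, 105=13, 106=17
Total waiting = 0 + 6 + 4 + 6 + 13 + 17 = 46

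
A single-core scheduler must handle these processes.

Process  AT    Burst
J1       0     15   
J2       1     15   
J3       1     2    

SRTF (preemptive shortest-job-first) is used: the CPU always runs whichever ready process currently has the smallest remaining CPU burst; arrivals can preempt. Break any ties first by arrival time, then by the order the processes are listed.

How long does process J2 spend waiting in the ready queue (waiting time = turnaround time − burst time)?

16

Timeline: | J1 0-1 | J3 1-3 | J1 3-17 | J2 17-32 |
Completion: J1=17  J2=32  J3=3
Turnaround (C−A): J1=17  J2=31  J3=2
Waiting(J2) = turnaround − burst = 31 − 15 = 16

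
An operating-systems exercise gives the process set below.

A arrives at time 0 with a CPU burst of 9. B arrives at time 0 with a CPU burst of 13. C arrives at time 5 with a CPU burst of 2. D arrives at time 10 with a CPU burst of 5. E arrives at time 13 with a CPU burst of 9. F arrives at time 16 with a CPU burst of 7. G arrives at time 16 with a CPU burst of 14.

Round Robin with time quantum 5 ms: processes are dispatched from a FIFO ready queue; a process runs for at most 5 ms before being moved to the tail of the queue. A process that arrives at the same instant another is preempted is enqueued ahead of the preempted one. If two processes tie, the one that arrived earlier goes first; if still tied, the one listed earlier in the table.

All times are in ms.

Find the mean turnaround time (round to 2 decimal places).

27.14

Schedule: | A 0-5 | B 5-10 | C 10-12 | A 12-16 | D 16-21 | B 21-26 | E 26-31 | F 31-36 | G 36-41 | B 41-44 | E 44-48 | F 48-50 | G 50-59 |
Completion: A=16  B=44  C=12  D=21  E=48  F=50  G=59
Turnaround (C−A): A=16  B=44  C=7  D=11  E=35  F=34  G=43
Turnaround times: A=16, B=44, C=7, D=11, E=35, F=34, G=43
Average turnaround = (16+44+7+11+35+34+43) / 7 = 190/7 = 27.14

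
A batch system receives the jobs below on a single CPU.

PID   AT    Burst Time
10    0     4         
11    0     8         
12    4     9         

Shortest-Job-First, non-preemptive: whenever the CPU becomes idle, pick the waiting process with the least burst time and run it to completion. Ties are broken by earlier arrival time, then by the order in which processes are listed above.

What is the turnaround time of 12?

Schedule: | 10 0-4 | 11 4-12 | 12 12-21 |
Completion: 10=4  11=12  12=21
Turnaround (C−A): 10=4  11=12  12=17
Turnaround(12) = completion − arrival = 21 − 4 = 17

17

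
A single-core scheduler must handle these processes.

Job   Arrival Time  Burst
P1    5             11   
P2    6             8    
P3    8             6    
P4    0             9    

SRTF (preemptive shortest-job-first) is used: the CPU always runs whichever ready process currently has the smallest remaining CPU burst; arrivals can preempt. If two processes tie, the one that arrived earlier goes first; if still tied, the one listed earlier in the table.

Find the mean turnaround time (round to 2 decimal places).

15.50

Gantt: | P4 0-9 | P3 9-15 | P2 15-23 | P1 23-34 |
Completion: P1=34  P2=23  P3=15  P4=9
Turnaround (C−A): P1=29  P2=17  P3=7  P4=9
Turnaround times: P1=29, P2=17, P3=7, P4=9
Average turnaround = (29+17+7+9) / 4 = 62/4 = 15.50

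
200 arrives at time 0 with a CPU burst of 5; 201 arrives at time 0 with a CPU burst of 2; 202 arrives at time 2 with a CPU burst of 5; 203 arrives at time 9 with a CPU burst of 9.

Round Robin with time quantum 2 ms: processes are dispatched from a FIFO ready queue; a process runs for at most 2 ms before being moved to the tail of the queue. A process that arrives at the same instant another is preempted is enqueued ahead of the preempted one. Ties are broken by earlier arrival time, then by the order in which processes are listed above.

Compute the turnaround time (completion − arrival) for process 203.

12

Schedule: | 200 0-2 | 201 2-4 | 202 4-6 | 200 6-8 | 202 8-10 | 200 10-11 | 203 11-13 | 202 13-14 | 203 14-21 |
Completion: 200=11  201=4  202=14  203=21
Turnaround(203) = completion − arrival = 21 − 9 = 12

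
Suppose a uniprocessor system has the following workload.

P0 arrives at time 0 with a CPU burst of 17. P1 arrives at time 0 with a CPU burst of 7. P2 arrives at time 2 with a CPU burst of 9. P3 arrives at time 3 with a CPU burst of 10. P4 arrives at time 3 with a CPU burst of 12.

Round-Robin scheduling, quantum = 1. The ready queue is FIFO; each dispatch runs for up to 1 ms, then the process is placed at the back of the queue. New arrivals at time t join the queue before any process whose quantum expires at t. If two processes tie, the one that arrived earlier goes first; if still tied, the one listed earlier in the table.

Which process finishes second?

P2

Schedule: | P0 0-1 | P1 1-2 | P0 2-3 | P2 3-4 | P1 4-5 | P3 5-6 | P4 6-7 | P0 7-8 | P2 8-9 | P1 9-10 | P3 10-11 | P4 11-12 | P0 12-13 | P2 13-14 | P1 14-15 | P3 15-16 | P4 16-17 | P0 17-18 | P2 18-19 | P1 19-20 | P3 20-21 | P4 21-22 | P0 22-23 | P2 23-24 | P1 24-25 | P3 25-26 | P4 26-27 | P0 27-28 | P2 28-29 | P1 29-30 | P3 30-31 | P4 31-32 | P0 32-33 | P2 33-34 | P3 34-35 | P4 35-36 | P0 36-37 | P2 37-38 | P3 38-39 | P4 39-40 | P0 40-41 | P2 41-42 | P3 42-43 | P4 43-44 | P0 44-45 | P3 45-46 | P4 46-47 | P0 47-48 | P4 48-49 | P0 49-50 | P4 50-51 | P0 51-55 |
Completion: P0=55  P1=30  P2=42  P3=46  P4=51
Turnaround (C−A): P0=55  P1=30  P2=40  P3=43  P4=48
Finish order: P1 → P2 → P3 → P4 → P0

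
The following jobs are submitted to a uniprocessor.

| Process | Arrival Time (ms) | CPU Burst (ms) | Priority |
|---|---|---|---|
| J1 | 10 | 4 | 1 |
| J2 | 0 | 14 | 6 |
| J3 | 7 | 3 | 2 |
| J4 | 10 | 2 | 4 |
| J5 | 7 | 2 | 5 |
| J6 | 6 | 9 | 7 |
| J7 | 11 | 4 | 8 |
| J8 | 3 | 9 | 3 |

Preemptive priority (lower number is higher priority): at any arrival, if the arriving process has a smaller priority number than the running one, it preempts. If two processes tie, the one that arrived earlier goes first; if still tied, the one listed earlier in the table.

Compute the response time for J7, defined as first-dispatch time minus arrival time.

32

Timeline: | J2 0-3 | J8 3-7 | J3 7-10 | J1 10-14 | J8 14-19 | J4 19-21 | J5 21-23 | J2 23-34 | J6 34-43 | J7 43-47 |
Completion: J1=14  J2=34  J3=10  J4=21  J5=23  J6=43  J7=47  J8=19
Turnaround (C−A): J1=4  J2=34  J3=3  J4=11  J5=16  J6=37  J7=36  J8=16
Response(J7) = first start − arrival = 43 − 11 = 32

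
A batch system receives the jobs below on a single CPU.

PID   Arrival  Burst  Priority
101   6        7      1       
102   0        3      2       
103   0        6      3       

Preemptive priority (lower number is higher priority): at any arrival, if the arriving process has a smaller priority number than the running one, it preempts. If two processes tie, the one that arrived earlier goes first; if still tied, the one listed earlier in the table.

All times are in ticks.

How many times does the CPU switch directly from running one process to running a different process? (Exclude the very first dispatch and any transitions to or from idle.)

3

Timeline: | 102 0-3 | 103 3-6 | 101 6-13 | 103 13-16 |
Completion: 101=13  102=3  103=16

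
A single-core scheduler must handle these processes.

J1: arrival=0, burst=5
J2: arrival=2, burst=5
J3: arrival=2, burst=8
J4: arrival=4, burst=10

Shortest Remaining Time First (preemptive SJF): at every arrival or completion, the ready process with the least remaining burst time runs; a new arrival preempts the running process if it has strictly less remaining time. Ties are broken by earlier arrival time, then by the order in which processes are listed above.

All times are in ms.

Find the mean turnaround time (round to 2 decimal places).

Gantt: | J1 0-5 | J2 5-10 | J3 10-18 | J4 18-28 |
Completion: J1=5  J2=10  J3=18  J4=28
Turnaround times: J1=5, J2=8, J3=16, J4=24
Average turnaround = (5+8+16+24) / 4 = 53/4 = 13.25

13.25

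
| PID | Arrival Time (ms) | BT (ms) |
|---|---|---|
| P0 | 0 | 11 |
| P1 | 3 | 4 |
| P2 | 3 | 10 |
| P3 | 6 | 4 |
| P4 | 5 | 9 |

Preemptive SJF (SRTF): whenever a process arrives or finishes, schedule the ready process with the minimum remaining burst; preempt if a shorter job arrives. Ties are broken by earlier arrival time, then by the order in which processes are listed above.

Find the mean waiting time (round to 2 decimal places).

Timeline: | P0 0-3 | P1 3-7 | P3 7-11 | P0 11-19 | P4 19-28 | P2 28-38 |
Completion: P0=19  P1=7  P2=38  P3=11  P4=28
Turnaround (C−A): P0=19  P1=4  P2=35  P3=5  P4=23
Waiting times: P0=8, P1=0, P2=25, P3=1, P4=14
Average waiting = (8+0+25+1+14) / 5 = 48/5 = 9.60

9.60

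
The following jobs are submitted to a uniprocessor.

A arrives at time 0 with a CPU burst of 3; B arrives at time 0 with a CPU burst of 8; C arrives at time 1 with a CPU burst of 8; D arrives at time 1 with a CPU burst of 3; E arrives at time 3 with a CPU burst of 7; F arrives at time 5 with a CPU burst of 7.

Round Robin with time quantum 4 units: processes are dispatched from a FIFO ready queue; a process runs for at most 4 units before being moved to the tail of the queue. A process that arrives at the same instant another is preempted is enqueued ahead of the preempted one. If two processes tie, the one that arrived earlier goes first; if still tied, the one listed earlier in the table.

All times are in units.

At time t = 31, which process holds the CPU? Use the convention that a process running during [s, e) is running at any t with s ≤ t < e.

E

Timeline: | A 0-3 | B 3-7 | C 7-11 | D 11-14 | E 14-18 | F 18-22 | B 22-26 | C 26-30 | E 30-33 | F 33-36 |
Completion: A=3  B=26  C=30  D=14  E=33  F=36
Turnaround (C−A): A=3  B=26  C=29  D=13  E=30  F=31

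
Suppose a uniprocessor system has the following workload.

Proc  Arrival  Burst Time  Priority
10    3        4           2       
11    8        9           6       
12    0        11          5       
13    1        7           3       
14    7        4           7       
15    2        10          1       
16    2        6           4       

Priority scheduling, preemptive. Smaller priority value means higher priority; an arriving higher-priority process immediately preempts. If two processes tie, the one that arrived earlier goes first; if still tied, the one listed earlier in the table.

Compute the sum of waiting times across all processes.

140

Gantt: | 12 0-1 | 13 1-2 | 15 2-12 | 10 12-16 | 13 16-22 | 16 22-28 | 12 28-38 | 11 38-47 | 14 47-51 |
Completion: 10=16  11=47  12=38  13=22  14=51  15=12  16=28
Waiting = turnaround − burst: 10=9, 11=30, 12=27, 13=14, 14=40, 15=0, 16=20
Total waiting = 9 + 30 + 27 + 14 + 40 + 0 + 20 = 140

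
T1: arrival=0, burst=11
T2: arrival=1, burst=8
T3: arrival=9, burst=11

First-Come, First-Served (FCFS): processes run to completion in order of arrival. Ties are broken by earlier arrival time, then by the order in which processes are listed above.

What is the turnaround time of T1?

11

Timeline: | T1 0-11 | T2 11-19 | T3 19-30 |
Completion: T1=11  T2=19  T3=30
Turnaround(T1) = completion − arrival = 11 − 0 = 11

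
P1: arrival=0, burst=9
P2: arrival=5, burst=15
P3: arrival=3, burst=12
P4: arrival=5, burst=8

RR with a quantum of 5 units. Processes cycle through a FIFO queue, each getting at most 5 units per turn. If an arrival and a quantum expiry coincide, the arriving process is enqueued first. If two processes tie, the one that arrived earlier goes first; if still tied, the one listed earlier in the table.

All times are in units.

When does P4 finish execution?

Schedule: | P1 0-5 | P3 5-10 | P2 10-15 | P4 15-20 | P1 20-24 | P3 24-29 | P2 29-34 | P4 34-37 | P3 37-39 | P2 39-44 |
Completion: P1=24  P2=44  P3=39  P4=37
Turnaround (C−A): P1=24  P2=39  P3=36  P4=32

37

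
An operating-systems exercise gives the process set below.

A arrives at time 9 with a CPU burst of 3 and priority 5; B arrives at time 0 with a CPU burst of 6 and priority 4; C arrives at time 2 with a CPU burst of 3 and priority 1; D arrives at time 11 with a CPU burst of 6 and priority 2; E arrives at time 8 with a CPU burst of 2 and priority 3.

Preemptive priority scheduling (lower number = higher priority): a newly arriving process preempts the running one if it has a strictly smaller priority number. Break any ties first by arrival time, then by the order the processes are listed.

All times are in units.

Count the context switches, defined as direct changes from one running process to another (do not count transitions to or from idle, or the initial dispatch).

Gantt: | B 0-2 | C 2-5 | B 5-8 | E 8-10 | B 10-11 | D 11-17 | A 17-20 |
Completion: A=20  B=11  C=5  D=17  E=10

6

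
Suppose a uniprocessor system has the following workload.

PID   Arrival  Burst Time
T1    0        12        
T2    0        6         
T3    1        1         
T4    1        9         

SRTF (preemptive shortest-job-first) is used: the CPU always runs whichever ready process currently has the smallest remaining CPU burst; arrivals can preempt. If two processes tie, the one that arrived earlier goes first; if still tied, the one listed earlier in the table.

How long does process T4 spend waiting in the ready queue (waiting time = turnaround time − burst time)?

Timeline: | T2 0-1 | T3 1-2 | T2 2-7 | T4 7-16 | T1 16-28 |
Completion: T1=28  T2=7  T3=2  T4=16
Turnaround (C−A): T1=28  T2=7  T3=1  T4=15
Waiting(T4) = turnaround − burst = 15 − 9 = 6

6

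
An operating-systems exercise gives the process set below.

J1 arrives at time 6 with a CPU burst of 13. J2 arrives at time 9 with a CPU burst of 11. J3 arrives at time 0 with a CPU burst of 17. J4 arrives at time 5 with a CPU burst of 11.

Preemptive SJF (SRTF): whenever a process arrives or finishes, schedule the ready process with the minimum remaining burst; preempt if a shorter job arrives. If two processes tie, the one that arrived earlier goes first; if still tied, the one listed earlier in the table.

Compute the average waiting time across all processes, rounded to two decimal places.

15.50

Schedule: | J3 0-5 | J4 5-16 | J2 16-27 | J3 27-39 | J1 39-52 |
Completion: J1=52  J2=27  J3=39  J4=16
Turnaround (C−A): J1=46  J2=18  J3=39  J4=11
Waiting times: J1=33, J2=7, J3=22, J4=0
Average waiting = (33+7+22+0) / 4 = 62/4 = 15.50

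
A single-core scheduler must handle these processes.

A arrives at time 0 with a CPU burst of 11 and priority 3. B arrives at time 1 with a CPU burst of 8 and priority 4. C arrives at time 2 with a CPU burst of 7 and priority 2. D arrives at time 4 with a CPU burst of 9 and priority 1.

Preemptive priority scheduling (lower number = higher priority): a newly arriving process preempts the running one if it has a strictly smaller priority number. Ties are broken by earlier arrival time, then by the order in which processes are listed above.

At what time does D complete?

13

Schedule: | A 0-2 | C 2-4 | D 4-13 | C 13-18 | A 18-27 | B 27-35 |
Completion: A=27  B=35  C=18  D=13
Turnaround (C−A): A=27  B=34  C=16  D=9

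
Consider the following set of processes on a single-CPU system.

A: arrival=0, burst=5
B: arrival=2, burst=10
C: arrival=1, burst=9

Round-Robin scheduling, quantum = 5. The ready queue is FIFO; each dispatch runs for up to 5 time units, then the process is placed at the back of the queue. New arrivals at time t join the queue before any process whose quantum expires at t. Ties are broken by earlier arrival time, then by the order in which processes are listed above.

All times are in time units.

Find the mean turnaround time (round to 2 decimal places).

Timeline: | A 0-5 | C 5-10 | B 10-15 | C 15-19 | B 19-24 |
Completion: A=5  B=24  C=19
Turnaround (C−A): A=5  B=22  C=18
Turnaround times: A=5, B=22, C=18
Average turnaround = (5+22+18) / 3 = 45/3 = 15.00

15.00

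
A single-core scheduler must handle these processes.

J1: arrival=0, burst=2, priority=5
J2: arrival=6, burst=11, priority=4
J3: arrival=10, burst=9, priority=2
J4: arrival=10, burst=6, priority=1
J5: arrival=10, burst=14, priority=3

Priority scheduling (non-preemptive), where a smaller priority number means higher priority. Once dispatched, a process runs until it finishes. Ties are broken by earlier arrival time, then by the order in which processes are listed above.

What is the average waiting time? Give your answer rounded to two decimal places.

Timeline: | J1 0-2 | idle 2-6 | J2 6-17 | J4 17-23 | J3 23-32 | J5 32-46 |
Completion: J1=2  J2=17  J3=32  J4=23  J5=46
Waiting times: J1=0, J2=0, J3=13, J4=7, J5=22
Average waiting = (0+0+13+7+22) / 5 = 42/5 = 8.40

8.40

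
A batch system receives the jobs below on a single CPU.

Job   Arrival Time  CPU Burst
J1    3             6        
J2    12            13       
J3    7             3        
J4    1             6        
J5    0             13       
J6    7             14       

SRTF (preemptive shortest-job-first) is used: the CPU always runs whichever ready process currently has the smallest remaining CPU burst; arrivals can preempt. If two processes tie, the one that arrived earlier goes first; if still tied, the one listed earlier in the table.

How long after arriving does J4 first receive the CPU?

Gantt: | J5 0-1 | J4 1-7 | J3 7-10 | J1 10-16 | J5 16-28 | J2 28-41 | J6 41-55 |
Completion: J1=16  J2=41  J3=10  J4=7  J5=28  J6=55
Response(J4) = first start − arrival = 1 − 1 = 0

0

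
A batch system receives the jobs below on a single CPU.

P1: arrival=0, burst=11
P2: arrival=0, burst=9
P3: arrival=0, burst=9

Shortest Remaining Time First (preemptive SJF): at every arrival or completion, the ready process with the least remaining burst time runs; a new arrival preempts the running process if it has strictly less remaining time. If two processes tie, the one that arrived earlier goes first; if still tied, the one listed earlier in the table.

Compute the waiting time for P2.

0

Gantt: | P2 0-9 | P3 9-18 | P1 18-29 |
Completion: P1=29  P2=9  P3=18
Turnaround (C−A): P1=29  P2=9  P3=18
Waiting(P2) = turnaround − burst = 9 − 9 = 0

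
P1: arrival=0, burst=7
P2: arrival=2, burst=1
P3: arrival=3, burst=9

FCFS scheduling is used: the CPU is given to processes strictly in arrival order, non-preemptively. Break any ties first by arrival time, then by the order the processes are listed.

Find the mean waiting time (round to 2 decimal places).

3.33

Timeline: | P1 0-7 | P2 7-8 | P3 8-17 |
Completion: P1=7  P2=8  P3=17
Waiting times: P1=0, P2=5, P3=5
Average waiting = (0+5+5) / 3 = 10/3 = 3.33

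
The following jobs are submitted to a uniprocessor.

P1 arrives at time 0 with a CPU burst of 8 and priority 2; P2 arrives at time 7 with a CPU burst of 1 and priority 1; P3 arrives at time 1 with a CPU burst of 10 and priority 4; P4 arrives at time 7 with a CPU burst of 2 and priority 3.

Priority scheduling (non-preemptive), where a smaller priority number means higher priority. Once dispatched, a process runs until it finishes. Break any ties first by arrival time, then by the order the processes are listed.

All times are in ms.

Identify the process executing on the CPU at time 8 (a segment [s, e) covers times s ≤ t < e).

P2

Timeline: | P1 0-8 | P2 8-9 | P4 9-11 | P3 11-21 |
Completion: P1=8  P2=9  P3=21  P4=11
Turnaround (C−A): P1=8  P2=2  P3=20  P4=4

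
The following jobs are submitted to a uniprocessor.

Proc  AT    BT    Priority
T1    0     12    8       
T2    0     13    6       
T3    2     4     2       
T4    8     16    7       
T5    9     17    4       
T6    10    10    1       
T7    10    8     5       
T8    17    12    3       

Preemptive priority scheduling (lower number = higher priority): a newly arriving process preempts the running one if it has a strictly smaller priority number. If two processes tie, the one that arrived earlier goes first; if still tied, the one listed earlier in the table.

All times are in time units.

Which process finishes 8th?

T1

Gantt: | T2 0-2 | T3 2-6 | T2 6-9 | T5 9-10 | T6 10-20 | T8 20-32 | T5 32-48 | T7 48-56 | T2 56-64 | T4 64-80 | T1 80-92 |
Completion: T1=92  T2=64  T3=6  T4=80  T5=48  T6=20  T7=56  T8=32
Finish order: T3 → T6 → T8 → T5 → T7 → T2 → T4 → T1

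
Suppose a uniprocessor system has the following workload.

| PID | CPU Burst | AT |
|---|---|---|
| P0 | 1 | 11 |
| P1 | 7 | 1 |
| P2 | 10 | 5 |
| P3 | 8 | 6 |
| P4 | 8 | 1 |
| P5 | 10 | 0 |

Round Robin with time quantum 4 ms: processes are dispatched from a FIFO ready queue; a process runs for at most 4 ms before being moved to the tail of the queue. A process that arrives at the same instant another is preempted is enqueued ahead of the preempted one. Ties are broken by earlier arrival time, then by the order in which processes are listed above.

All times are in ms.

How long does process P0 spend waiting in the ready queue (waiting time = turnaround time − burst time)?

16

Timeline: | P5 0-4 | P1 4-8 | P4 8-12 | P5 12-16 | P2 16-20 | P3 20-24 | P1 24-27 | P0 27-28 | P4 28-32 | P5 32-34 | P2 34-38 | P3 38-42 | P2 42-44 |
Completion: P0=28  P1=27  P2=44  P3=42  P4=32  P5=34
Turnaround (C−A): P0=17  P1=26  P2=39  P3=36  P4=31  P5=34
Waiting(P0) = turnaround − burst = 17 − 1 = 16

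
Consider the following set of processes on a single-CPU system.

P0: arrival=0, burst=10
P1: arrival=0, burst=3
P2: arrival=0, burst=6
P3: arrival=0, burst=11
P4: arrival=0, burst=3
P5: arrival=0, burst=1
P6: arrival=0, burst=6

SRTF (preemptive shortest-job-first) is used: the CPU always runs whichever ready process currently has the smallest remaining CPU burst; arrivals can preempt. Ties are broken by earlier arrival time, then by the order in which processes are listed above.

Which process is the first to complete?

Timeline: | P5 0-1 | P1 1-4 | P4 4-7 | P2 7-13 | P6 13-19 | P0 19-29 | P3 29-40 |
Completion: P0=29  P1=4  P2=13  P3=40  P4=7  P5=1  P6=19
Finish order: P5 → P1 → P4 → P2 → P6 → P0 → P3

P5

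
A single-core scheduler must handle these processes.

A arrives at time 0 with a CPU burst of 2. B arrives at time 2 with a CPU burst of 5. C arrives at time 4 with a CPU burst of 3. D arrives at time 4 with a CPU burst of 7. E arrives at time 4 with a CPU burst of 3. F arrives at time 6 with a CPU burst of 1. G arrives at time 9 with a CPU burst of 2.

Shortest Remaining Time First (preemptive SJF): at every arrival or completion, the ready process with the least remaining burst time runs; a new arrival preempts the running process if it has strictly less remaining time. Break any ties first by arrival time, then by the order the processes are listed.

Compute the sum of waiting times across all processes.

Schedule: | A 0-2 | B 2-7 | F 7-8 | C 8-11 | G 11-13 | E 13-16 | D 16-23 |
Completion: A=2  B=7  C=11  D=23  E=16  F=8  G=13
Waiting = turnaround − burst: A=0, B=0, C=4, D=12, E=9, F=1, G=2
Total waiting = 0 + 0 + 4 + 12 + 9 + 1 + 2 = 28

28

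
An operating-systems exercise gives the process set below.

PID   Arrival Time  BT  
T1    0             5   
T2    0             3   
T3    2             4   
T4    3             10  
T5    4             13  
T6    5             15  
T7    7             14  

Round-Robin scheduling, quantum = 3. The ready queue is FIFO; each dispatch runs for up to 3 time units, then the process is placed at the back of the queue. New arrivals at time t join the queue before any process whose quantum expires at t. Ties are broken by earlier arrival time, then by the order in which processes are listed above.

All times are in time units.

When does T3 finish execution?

24

Schedule: | T1 0-3 | T2 3-6 | T3 6-9 | T4 9-12 | T1 12-14 | T5 14-17 | T6 17-20 | T7 20-23 | T3 23-24 | T4 24-27 | T5 27-30 | T6 30-33 | T7 33-36 | T4 36-39 | T5 39-42 | T6 42-45 | T7 45-48 | T4 48-49 | T5 49-52 | T6 52-55 | T7 55-58 | T5 58-59 | T6 59-62 | T7 62-64 |
Completion: T1=14  T2=6  T3=24  T4=49  T5=59  T6=62  T7=64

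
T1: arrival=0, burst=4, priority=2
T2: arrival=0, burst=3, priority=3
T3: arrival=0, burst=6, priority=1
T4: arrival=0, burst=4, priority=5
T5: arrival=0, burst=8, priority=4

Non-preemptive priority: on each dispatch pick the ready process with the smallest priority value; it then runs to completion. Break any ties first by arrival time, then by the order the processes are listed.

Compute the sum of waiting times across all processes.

50

Gantt: | T3 0-6 | T1 6-10 | T2 10-13 | T5 13-21 | T4 21-25 |
Completion: T1=10  T2=13  T3=6  T4=25  T5=21
Waiting = turnaround − burst: T1=6, T2=10, T3=0, T4=21, T5=13
Total waiting = 6 + 10 + 0 + 21 + 13 = 50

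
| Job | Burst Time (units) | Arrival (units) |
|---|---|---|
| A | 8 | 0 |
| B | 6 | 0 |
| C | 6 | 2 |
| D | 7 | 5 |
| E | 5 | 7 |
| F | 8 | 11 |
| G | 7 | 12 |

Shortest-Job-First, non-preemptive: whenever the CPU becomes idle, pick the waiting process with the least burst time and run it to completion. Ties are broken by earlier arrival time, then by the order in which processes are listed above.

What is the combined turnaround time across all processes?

Schedule: | B 0-6 | C 6-12 | E 12-17 | D 17-24 | G 24-31 | A 31-39 | F 39-47 |
Completion: A=39  B=6  C=12  D=24  E=17  F=47  G=31
Turnaround = completion − arrival: A=39, B=6, C=10, D=19, E=10, F=36, G=19
Total turnaround = 39 + 6 + 10 + 19 + 10 + 36 + 19 = 139

139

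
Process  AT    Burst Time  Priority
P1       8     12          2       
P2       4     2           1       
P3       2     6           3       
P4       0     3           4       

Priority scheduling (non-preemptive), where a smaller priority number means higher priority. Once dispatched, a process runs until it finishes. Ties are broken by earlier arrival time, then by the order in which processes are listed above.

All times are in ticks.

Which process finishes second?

Timeline: | P4 0-3 | P3 3-9 | P2 9-11 | P1 11-23 |
Completion: P1=23  P2=11  P3=9  P4=3
Finish order: P4 → P3 → P2 → P1

P3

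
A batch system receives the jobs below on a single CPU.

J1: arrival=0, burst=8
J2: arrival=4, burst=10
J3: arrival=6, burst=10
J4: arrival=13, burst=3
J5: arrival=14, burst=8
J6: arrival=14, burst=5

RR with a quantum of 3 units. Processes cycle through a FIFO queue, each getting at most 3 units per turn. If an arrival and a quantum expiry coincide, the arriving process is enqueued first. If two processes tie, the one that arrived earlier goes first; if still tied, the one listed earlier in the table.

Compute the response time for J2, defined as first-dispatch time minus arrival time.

Gantt: | J1 0-6 | J2 6-9 | J3 9-12 | J1 12-14 | J2 14-17 | J3 17-20 | J4 20-23 | J5 23-26 | J6 26-29 | J2 29-32 | J3 32-35 | J5 35-38 | J6 38-40 | J2 40-41 | J3 41-42 | J5 42-44 |
Completion: J1=14  J2=41  J3=42  J4=23  J5=44  J6=40
Turnaround (C−A): J1=14  J2=37  J3=36  J4=10  J5=30  J6=26
Response(J2) = first start − arrival = 6 − 4 = 2

2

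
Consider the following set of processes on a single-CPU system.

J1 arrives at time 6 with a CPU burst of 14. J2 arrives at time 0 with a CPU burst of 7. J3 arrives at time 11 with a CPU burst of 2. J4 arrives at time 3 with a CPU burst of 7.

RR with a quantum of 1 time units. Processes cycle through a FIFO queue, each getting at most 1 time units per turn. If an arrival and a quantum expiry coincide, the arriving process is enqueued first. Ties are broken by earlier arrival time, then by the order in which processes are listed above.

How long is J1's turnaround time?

24

Timeline: | J2 0-3 | J4 3-4 | J2 4-5 | J4 5-6 | J2 6-7 | J1 7-8 | J4 8-9 | J2 9-10 | J1 10-11 | J4 11-12 | J2 12-13 | J3 13-14 | J1 14-15 | J4 15-16 | J3 16-17 | J1 17-18 | J4 18-19 | J1 19-20 | J4 20-21 | J1 21-30 |
Completion: J1=30  J2=13  J3=17  J4=21
Turnaround (C−A): J1=24  J2=13  J3=6  J4=18
Turnaround(J1) = completion − arrival = 30 − 6 = 24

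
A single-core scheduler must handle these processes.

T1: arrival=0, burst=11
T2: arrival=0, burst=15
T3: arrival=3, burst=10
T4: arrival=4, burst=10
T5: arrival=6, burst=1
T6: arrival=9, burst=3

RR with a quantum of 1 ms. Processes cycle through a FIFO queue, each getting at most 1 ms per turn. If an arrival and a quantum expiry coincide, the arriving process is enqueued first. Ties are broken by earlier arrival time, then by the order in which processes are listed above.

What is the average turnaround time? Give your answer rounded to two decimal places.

Timeline: | T1 0-1 | T2 1-2 | T1 2-3 | T2 3-4 | T3 4-5 | T1 5-6 | T4 6-7 | T2 7-8 | T3 8-9 | T5 9-10 | T1 10-11 | T4 11-12 | T2 12-13 | T6 13-14 | T3 14-15 | T1 15-16 | T4 16-17 | T2 17-18 | T6 18-19 | T3 19-20 | T1 20-21 | T4 21-22 | T2 22-23 | T6 23-24 | T3 24-25 | T1 25-26 | T4 26-27 | T2 27-28 | T3 28-29 | T1 29-30 | T4 30-31 | T2 31-32 | T3 32-33 | T1 33-34 | T4 34-35 | T2 35-36 | T3 36-37 | T1 37-38 | T4 38-39 | T2 39-40 | T3 40-41 | T1 41-42 | T4 42-43 | T2 43-44 | T3 44-45 | T4 45-46 | T2 46-50 |
Completion: T1=42  T2=50  T3=45  T4=46  T5=10  T6=24
Turnaround times: T1=42, T2=50, T3=42, T4=42, T5=4, T6=15
Average turnaround = (42+50+42+42+4+15) / 6 = 195/6 = 32.50

32.50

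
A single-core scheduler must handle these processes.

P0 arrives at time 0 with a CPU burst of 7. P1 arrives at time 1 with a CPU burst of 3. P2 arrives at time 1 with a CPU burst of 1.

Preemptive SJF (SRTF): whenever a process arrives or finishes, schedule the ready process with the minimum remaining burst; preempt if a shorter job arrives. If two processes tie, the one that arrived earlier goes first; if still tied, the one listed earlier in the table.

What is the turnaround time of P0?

Timeline: | P0 0-1 | P2 1-2 | P1 2-5 | P0 5-11 |
Completion: P0=11  P1=5  P2=2
Turnaround (C−A): P0=11  P1=4  P2=1
Turnaround(P0) = completion − arrival = 11 − 0 = 11

11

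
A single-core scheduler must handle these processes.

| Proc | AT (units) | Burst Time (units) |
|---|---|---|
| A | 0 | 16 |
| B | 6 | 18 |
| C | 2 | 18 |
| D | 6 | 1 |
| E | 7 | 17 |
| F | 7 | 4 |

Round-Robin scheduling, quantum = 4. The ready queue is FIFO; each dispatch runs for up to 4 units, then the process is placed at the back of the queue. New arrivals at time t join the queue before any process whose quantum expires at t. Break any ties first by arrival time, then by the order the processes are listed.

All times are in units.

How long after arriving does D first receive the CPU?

10

Timeline: | A 0-4 | C 4-8 | A 8-12 | B 12-16 | D 16-17 | E 17-21 | F 21-25 | C 25-29 | A 29-33 | B 33-37 | E 37-41 | C 41-45 | A 45-49 | B 49-53 | E 53-57 | C 57-61 | B 61-65 | E 65-69 | C 69-71 | B 71-73 | E 73-74 |
Completion: A=49  B=73  C=71  D=17  E=74  F=25
Turnaround (C−A): A=49  B=67  C=69  D=11  E=67  F=18
Response(D) = first start − arrival = 16 − 6 = 10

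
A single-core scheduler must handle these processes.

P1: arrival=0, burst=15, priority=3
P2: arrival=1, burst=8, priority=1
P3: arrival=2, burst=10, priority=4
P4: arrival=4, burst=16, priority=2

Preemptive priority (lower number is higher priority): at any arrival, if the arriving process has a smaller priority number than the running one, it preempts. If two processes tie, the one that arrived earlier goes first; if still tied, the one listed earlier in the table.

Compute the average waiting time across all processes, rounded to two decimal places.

Gantt: | P1 0-1 | P2 1-9 | P4 9-25 | P1 25-39 | P3 39-49 |
Completion: P1=39  P2=9  P3=49  P4=25
Waiting times: P1=24, P2=0, P3=37, P4=5
Average waiting = (24+0+37+5) / 4 = 66/4 = 16.50

16.50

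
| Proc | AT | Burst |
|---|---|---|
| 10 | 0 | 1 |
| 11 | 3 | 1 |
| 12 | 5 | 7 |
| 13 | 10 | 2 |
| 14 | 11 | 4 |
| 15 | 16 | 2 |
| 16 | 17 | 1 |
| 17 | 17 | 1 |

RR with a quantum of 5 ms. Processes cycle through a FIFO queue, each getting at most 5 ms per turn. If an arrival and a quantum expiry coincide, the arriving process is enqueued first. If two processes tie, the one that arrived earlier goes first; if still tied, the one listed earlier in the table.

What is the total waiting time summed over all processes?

14

Gantt: | 10 0-1 | idle 1-3 | 11 3-4 | idle 4-5 | 12 5-10 | 13 10-12 | 12 12-14 | 14 14-18 | 15 18-20 | 16 20-21 | 17 21-22 |
Completion: 10=1  11=4  12=14  13=12  14=18  15=20  16=21  17=22
Turnaround (C−A): 10=1  11=1  12=9  13=2  14=7  15=4  16=4  17=5
Waiting = turnaround − burst: 10=0, 11=0, 12=2, 13=0, 14=3, 15=2, 16=3, 17=4
Total waiting = 0 + 0 + 2 + 0 + 3 + 2 + 3 + 4 = 14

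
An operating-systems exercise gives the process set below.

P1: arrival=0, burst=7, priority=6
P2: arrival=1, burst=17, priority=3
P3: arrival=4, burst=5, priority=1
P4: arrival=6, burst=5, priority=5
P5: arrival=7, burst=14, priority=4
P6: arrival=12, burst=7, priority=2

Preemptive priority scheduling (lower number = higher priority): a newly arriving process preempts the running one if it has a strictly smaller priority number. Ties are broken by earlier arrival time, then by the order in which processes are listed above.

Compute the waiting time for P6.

Timeline: | P1 0-1 | P2 1-4 | P3 4-9 | P2 9-12 | P6 12-19 | P2 19-30 | P5 30-44 | P4 44-49 | P1 49-55 |
Completion: P1=55  P2=30  P3=9  P4=49  P5=44  P6=19
Turnaround (C−A): P1=55  P2=29  P3=5  P4=43  P5=37  P6=7
Waiting(P6) = turnaround − burst = 7 − 7 = 0

0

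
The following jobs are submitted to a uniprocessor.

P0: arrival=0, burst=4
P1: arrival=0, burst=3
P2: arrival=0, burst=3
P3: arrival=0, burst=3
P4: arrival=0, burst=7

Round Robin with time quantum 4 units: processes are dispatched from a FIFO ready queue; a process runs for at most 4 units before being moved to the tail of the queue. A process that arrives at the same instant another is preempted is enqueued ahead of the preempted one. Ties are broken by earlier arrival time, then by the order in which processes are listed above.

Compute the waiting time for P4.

13

Schedule: | P0 0-4 | P1 4-7 | P2 7-10 | P3 10-13 | P4 13-20 |
Completion: P0=4  P1=7  P2=10  P3=13  P4=20
Turnaround (C−A): P0=4  P1=7  P2=10  P3=13  P4=20
Waiting(P4) = turnaround − burst = 20 − 7 = 13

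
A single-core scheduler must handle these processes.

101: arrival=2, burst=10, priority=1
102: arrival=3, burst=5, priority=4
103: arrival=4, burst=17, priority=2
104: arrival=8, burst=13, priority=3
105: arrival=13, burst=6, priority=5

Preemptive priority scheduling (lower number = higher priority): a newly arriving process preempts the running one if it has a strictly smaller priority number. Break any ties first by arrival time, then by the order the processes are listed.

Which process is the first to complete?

Gantt: | idle 0-2 | 101 2-12 | 103 12-29 | 104 29-42 | 102 42-47 | 105 47-53 |
Completion: 101=12  102=47  103=29  104=42  105=53
Finish order: 101 → 103 → 104 → 102 → 105

101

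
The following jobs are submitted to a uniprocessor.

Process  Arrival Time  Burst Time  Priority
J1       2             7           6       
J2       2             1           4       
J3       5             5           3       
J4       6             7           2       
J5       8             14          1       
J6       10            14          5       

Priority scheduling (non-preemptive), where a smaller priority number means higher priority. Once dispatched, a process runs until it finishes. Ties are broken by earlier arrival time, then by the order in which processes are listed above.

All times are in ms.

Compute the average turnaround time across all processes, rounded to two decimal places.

20.17

Gantt: | idle 0-2 | J2 2-3 | J1 3-10 | J5 10-24 | J4 24-31 | J3 31-36 | J6 36-50 |
Completion: J1=10  J2=3  J3=36  J4=31  J5=24  J6=50
Turnaround times: J1=8, J2=1, J3=31, J4=25, J5=16, J6=40
Average turnaround = (8+1+31+25+16+40) / 6 = 121/6 = 20.17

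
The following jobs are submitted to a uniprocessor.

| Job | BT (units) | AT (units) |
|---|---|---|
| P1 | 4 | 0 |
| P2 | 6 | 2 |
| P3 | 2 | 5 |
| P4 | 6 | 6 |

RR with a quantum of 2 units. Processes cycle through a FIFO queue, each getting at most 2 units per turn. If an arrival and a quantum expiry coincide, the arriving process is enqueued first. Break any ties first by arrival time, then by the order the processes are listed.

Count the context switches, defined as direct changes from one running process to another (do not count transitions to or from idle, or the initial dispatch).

Schedule: | P1 0-2 | P2 2-4 | P1 4-6 | P2 6-8 | P3 8-10 | P4 10-12 | P2 12-14 | P4 14-18 |
Completion: P1=6  P2=14  P3=10  P4=18

7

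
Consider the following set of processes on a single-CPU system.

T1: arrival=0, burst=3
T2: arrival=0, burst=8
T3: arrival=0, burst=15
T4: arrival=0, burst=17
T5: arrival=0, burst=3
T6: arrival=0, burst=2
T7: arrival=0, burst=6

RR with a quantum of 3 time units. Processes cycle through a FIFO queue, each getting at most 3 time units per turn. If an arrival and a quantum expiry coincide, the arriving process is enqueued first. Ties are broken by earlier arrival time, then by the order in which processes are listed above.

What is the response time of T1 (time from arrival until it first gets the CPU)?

0

Gantt: | T1 0-3 | T2 3-6 | T3 6-9 | T4 9-12 | T5 12-15 | T6 15-17 | T7 17-20 | T2 20-23 | T3 23-26 | T4 26-29 | T7 29-32 | T2 32-34 | T3 34-37 | T4 37-40 | T3 40-43 | T4 43-46 | T3 46-49 | T4 49-54 |
Completion: T1=3  T2=34  T3=49  T4=54  T5=15  T6=17  T7=32
Response(T1) = first start − arrival = 0 − 0 = 0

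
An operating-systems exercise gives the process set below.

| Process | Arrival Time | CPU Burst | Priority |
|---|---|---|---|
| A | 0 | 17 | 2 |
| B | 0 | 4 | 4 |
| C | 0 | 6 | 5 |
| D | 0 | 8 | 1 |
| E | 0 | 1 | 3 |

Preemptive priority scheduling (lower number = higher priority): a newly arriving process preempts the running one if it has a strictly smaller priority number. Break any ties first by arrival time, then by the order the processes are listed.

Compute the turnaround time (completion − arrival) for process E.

Schedule: | D 0-8 | A 8-25 | E 25-26 | B 26-30 | C 30-36 |
Completion: A=25  B=30  C=36  D=8  E=26
Turnaround(E) = completion − arrival = 26 − 0 = 26

26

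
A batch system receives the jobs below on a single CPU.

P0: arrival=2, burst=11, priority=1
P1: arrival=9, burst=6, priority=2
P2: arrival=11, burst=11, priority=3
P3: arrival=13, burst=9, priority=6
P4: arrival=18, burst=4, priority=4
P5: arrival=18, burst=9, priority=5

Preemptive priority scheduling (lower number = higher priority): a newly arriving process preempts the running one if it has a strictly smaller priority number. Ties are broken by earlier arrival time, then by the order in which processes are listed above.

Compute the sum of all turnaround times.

120

Gantt: | idle 0-2 | P0 2-13 | P1 13-19 | P2 19-30 | P4 30-34 | P5 34-43 | P3 43-52 |
Completion: P0=13  P1=19  P2=30  P3=52  P4=34  P5=43
Turnaround (C−A): P0=11  P1=10  P2=19  P3=39  P4=16  P5=25
Turnaround = completion − arrival: P0=11, P1=10, P2=19, P3=39, P4=16, P5=25
Total turnaround = 11 + 10 + 19 + 39 + 16 + 25 = 120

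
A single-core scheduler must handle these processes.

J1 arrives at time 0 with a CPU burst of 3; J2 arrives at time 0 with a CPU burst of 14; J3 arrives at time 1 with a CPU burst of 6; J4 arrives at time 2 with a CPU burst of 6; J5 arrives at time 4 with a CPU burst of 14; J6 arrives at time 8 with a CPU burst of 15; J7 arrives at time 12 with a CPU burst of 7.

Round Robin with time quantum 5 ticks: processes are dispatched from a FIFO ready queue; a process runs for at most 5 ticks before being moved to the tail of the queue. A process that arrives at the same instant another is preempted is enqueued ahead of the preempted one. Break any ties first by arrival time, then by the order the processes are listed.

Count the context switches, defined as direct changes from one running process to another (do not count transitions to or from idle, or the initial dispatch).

Gantt: | J1 0-3 | J2 3-8 | J3 8-13 | J4 13-18 | J5 18-23 | J6 23-28 | J2 28-33 | J7 33-38 | J3 38-39 | J4 39-40 | J5 40-45 | J6 45-50 | J2 50-54 | J7 54-56 | J5 56-60 | J6 60-65 |
Completion: J1=3  J2=54  J3=39  J4=40  J5=60  J6=65  J7=56

15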